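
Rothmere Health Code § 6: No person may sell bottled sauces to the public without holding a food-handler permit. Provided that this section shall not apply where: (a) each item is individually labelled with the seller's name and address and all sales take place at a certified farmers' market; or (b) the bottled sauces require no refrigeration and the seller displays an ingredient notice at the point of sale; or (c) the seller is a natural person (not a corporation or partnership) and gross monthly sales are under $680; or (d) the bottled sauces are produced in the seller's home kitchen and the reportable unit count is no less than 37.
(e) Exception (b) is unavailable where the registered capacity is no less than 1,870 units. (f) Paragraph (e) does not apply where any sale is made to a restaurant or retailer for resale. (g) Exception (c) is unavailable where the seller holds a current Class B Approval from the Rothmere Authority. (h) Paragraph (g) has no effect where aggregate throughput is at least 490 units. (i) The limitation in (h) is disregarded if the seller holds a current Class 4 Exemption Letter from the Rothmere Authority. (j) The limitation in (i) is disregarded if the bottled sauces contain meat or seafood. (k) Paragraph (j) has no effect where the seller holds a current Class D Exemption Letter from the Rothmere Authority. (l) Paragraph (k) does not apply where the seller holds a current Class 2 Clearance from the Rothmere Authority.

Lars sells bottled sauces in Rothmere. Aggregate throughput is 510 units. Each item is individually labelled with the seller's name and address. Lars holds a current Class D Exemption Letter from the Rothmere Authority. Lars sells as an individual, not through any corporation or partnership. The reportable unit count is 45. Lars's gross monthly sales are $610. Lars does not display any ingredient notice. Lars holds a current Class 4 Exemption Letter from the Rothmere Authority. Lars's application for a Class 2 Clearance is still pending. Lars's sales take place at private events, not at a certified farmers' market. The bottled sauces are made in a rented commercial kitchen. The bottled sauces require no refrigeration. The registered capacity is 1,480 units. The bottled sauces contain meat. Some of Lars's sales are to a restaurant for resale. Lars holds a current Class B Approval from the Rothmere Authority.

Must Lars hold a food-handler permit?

Exception (a) requires that all sales take place at a certified farmers' market; but sales are at private events, not a certified farmers' market, so (a) is unavailable.
Exception (b) does not apply: no ingredient notice is displayed.
Exception (c): the seller is a natural person; gross monthly sales are $610, under the $680 limit — every condition holds. But: (g) operates against (c): a current Class B Approval is held. (h) operates (aggregate throughput is 510 units, meeting the 490 units threshold), but is displaced by (i): (i) operates against (h): a current Class 4 Exemption Letter is held. (j) would limit (i) — the bottled sauces contain meat — but (k) sets (j) aside: (k) is triggered — a current Class D Exemption Letter is held. (l), which would lift (k), does not operate here — there is no Class 2 Clearance in force. (c) is therefore removed.
Exception (d) requires that the bottled sauces are produced in the seller's home kitchen; but the bottled sauces are made in a commercial kitchen, not a home kitchen, so (d) is unavailable.
No exception applies. The general rule governs.

Yes — Lars must hold a food-handler permit.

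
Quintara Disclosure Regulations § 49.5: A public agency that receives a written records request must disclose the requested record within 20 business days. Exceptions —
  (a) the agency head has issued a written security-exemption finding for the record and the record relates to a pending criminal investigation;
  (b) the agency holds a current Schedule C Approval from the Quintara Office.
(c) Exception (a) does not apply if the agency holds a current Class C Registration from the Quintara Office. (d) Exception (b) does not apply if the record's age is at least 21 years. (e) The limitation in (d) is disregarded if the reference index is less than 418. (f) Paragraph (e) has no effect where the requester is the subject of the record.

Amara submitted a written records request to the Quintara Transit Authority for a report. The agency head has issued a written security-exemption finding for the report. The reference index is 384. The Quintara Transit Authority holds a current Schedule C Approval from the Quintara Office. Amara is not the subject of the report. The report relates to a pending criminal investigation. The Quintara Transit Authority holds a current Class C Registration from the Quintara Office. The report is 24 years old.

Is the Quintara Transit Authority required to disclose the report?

Exception (a) is satisfied on its face — a written security-exemption finding has been issued; the report relates to a pending investigation. Turning to paragraph (c): (c) operates against (a): a current Class C Registration is held. So (a) is unavailable.
All of (b)'s requirements are met (a current Schedule C Approval is held). Considering the limiting provisions: (d) would limit (b) — the record's age is 24 years, meeting the 21 years threshold — but (e) sets (d) aside: (e) operates against (d): the reference index is 384, less than the 418 limit. (f), which would lift (e), is not triggered — Amara is not the subject of the report. So (b) applies.

No — exception (b) applies; the Quintara Transit Authority is not required to disclose the report.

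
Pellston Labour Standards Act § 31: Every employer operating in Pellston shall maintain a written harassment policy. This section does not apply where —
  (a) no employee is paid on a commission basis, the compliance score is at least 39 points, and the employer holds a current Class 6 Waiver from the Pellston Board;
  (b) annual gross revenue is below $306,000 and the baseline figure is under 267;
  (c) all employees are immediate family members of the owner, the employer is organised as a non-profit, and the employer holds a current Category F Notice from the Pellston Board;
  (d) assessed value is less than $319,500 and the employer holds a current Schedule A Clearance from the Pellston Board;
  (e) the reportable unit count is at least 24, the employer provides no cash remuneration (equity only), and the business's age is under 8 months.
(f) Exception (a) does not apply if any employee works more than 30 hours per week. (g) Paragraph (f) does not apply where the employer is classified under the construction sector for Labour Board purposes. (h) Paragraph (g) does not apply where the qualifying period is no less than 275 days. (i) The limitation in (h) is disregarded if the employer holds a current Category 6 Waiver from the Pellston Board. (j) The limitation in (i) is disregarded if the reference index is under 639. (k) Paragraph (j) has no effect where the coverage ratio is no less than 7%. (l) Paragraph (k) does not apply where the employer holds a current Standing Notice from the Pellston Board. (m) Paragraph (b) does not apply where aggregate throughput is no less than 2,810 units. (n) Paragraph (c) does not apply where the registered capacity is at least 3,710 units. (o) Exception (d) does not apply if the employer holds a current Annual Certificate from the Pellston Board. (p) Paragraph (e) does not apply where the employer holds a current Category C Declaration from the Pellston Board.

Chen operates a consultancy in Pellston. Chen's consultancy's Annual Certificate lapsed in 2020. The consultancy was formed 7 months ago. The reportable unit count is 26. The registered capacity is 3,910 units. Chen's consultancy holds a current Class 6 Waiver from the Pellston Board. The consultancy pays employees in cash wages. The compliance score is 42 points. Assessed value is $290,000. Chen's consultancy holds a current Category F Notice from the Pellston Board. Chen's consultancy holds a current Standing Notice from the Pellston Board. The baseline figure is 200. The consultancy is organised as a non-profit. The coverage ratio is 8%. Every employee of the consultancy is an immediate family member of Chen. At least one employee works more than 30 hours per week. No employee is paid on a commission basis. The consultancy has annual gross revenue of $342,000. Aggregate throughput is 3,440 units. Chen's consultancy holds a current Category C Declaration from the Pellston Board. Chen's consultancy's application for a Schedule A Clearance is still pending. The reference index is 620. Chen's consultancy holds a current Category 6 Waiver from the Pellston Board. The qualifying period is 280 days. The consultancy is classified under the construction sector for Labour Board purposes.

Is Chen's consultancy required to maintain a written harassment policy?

All of (a)'s requirements are met (no employee is paid on commission; the compliance score is 42 points, meeting the 39 points threshold; a current Class 6 Waiver is held). Turning to paragraphs (f)–(l): (f) operates against (a): at least one employee exceeds 30 hours/week. (g) is triggered (the consultancy is classified under the construction sector), but is displaced by (h): (h) applies — the qualifying period is 280 days, meeting the 275 days threshold. (i) would limit (h) — a current Category 6 Waiver is held — but (j) sets (i) aside: (j) operates against (i): the reference index is 620, under the 639 limit. (k) would limit (j) — the coverage ratio is 8%, meeting the 7% threshold — but (l) sets (k) aside: (l) is engaged — a current Standing Notice is held. Exception (a) does not apply.
Exception (b) requires that annual gross revenue is below $306,000; but annual gross revenue is $342,000, not below $306,000, so (b) is unavailable.
Exception (c): every employee is an immediate family member; the employer is a non-profit; a current Category F Notice is held — every condition holds. However, paragraph (n) must be considered: (n) operates — the registered capacity is 3,910 units, meeting the 3,710 units threshold. Exception (c) does not apply.
Exception (d) fails — there is no Schedule A Clearance in force.
Exception (e) does not apply: employees are paid cash wages.
No exception displaces § 31.

Yes — Chen's consultancy must maintain a written harassment policy.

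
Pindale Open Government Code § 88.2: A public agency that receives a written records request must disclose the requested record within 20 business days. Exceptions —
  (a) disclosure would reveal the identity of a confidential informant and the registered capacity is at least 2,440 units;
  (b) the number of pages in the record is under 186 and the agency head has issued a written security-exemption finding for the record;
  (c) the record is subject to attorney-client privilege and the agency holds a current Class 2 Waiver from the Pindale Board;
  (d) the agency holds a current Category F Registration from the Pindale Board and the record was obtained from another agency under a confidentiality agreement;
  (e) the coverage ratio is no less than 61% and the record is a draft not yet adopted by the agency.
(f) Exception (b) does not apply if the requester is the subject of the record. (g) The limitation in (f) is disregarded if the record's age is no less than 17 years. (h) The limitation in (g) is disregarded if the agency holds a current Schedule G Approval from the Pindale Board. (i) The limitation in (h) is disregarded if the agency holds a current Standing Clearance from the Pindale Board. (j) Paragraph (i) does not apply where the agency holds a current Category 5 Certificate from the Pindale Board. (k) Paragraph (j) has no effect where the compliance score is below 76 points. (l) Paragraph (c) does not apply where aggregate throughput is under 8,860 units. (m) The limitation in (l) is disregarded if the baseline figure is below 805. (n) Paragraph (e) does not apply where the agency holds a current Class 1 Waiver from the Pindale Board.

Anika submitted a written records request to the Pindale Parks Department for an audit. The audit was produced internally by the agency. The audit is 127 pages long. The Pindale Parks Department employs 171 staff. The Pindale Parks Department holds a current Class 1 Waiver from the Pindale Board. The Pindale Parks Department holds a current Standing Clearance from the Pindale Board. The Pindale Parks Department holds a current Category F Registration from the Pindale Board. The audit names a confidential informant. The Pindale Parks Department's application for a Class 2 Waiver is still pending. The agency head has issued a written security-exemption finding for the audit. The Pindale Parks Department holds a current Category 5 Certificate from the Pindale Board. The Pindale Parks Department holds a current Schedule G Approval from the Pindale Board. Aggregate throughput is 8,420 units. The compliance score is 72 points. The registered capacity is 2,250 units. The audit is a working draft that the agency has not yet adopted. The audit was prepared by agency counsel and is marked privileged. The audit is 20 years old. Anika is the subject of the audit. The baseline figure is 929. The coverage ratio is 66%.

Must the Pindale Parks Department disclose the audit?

No — exception (b) applies; the Pindale Parks Department is not required to disclose the audit.

Exception (a) fails — the registered capacity is 2,250 units, short of 2,440 units.
Exception (b) is satisfied on its face — the number of pages in the record is 127, under the 186 limit; a written security-exemption finding has been issued. Under paragraphs (f)–(k): (f) operates (Anika is the subject of the audit), but is set aside by (g): (g) operates against (f): the record's age is 20 years, meeting the 17 years threshold. (h) operates (a current Schedule G Approval is held), but is displaced by (i): (i) operates — a current Standing Clearance is held. (j) would limit (i) — a current Category 5 Certificate is held — but (k) sets (j) aside: (k) operates against (j): the compliance score is 72 points, below the 76 points limit. (b) remains available.
Exception (c) fails — the Class 2 Waiver is not current.
Exception (d) requires that the record was obtained from another agency under a confidentiality agreement; but the audit was produced internally, so (d) is unavailable.
Exception (e): the coverage ratio is 66%, meeting the 61% threshold; the audit is an unadopted draft — every condition holds. But: (n) is triggered — a current Class 1 Waiver is held. (e) is therefore removed.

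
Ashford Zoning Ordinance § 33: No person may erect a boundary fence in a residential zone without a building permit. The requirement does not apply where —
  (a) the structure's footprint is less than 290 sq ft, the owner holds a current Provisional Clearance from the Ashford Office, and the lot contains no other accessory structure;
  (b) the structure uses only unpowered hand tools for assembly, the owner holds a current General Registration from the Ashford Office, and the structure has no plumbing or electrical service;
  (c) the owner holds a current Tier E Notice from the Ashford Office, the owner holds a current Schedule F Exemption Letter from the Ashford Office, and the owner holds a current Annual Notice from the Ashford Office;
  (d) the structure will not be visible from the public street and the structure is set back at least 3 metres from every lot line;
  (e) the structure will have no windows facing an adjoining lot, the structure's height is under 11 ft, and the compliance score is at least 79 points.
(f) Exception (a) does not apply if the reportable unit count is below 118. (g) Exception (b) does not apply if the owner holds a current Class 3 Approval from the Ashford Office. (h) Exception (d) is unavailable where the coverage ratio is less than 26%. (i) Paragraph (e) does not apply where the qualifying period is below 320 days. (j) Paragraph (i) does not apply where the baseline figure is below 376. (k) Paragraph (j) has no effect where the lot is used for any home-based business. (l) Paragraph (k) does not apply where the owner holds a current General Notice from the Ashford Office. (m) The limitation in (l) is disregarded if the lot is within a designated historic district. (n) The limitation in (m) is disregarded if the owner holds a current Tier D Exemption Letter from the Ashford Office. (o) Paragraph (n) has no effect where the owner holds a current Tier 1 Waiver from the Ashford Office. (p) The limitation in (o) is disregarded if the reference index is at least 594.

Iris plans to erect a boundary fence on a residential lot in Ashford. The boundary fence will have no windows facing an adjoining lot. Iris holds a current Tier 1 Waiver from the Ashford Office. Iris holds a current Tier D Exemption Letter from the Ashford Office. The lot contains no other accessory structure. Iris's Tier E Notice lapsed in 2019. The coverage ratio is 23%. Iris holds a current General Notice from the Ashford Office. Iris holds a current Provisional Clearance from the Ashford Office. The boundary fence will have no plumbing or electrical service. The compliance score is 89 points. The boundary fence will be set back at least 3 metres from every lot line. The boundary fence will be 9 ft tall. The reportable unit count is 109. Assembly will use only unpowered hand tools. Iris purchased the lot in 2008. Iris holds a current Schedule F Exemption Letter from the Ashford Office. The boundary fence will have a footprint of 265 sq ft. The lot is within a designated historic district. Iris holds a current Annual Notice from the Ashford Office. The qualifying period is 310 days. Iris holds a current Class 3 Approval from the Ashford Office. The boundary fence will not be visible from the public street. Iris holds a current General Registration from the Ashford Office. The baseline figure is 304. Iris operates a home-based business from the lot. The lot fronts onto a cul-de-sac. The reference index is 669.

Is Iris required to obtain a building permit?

No — exception (e) applies; Iris does not need a building permit.

Exception (a): the structure's footprint is 265 sq ft, less than the 290 sq ft limit; a current Provisional Clearance is held; the lot has no other accessory structure — every condition holds. However, paragraph (f) must be considered: (f) operates against (a): the reportable unit count is 109, below the 118 limit. So (a) is unavailable.
Exception (b)'s conditions are all satisfied: assembly uses only hand tools; a current General Registration is held; there is no plumbing or electrical service. However, paragraph (g) must be considered: (g) operates against (b): a current Class 3 Approval is held. Exception (b) does not apply.
Exception (c) does not apply: the Tier E Notice is not current.
Exception (d) is satisfied on its face — the structure will not be visible from the street; the setback is at least 3 m on every side. Turning to paragraph (h): (h) is triggered — the coverage ratio is 23%, less than the 26% limit. (d) is therefore removed.
Exception (e) is satisfied on its face — no windows face an adjoining lot; the structure's height is 9 ft, under the 11 ft limit; the compliance score is 89 points, meeting the 79 points threshold. As to paragraphs (i)–(p): (i) would limit (e) — the qualifying period is 310 days, below the 320 days limit — but (j) sets (i) aside: (j) is triggered — the baseline figure is 304, below the 376 limit. (k) applies (a home-based business operates on the lot), but yields to (l): (l) operates against (k): a current General Notice is held. (m) is triggered (the lot is in a historic district), but is displaced by (n): (n) is engaged — a current Tier D Exemption Letter is held. (o) operates (a current Tier 1 Waiver is held), but is overridden by (p): (p) operates against (o): the reference index is 669, meeting the 594 threshold. So (e) applies.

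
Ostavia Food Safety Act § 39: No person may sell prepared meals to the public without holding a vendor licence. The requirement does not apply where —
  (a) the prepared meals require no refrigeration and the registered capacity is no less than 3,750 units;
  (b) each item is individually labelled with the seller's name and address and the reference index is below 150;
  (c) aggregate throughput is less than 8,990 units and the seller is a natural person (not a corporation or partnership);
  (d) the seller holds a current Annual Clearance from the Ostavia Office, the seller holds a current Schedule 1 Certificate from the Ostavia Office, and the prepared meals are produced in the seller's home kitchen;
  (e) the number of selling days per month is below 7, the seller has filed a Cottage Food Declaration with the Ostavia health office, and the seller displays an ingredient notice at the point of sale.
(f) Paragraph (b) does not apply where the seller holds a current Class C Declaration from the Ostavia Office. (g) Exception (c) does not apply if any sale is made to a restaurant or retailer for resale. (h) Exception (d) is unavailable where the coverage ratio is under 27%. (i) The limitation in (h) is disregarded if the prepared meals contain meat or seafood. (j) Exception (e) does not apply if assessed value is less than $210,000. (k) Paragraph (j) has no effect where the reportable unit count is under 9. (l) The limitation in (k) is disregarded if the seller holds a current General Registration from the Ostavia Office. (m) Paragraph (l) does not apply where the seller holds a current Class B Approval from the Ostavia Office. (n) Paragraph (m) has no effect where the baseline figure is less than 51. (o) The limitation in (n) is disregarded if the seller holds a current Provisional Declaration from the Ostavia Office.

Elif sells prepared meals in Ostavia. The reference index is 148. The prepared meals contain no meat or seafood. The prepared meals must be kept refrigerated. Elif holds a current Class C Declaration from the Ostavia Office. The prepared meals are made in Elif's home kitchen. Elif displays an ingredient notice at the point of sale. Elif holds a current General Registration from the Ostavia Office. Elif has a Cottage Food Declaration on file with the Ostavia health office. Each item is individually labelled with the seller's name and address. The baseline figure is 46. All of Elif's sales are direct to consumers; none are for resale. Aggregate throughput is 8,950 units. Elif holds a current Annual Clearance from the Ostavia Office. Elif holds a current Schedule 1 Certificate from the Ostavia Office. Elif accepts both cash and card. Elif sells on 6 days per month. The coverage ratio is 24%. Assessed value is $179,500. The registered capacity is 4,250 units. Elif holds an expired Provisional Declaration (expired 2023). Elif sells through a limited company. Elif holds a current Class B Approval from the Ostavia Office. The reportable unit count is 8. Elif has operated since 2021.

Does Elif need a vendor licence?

Exception (a) fails — the prepared meals require refrigeration.
All of (b)'s requirements are met (items are individually labelled; the reference index is 148, below the 150 limit). But: (f) applies — a current Class C Declaration is held. (b) is therefore removed.
Exception (c) requires that the seller is a natural person (not a corporation or partnership); but the seller operates through a limited company, so (c) is unavailable.
Exception (d) is satisfied on its face — a current Annual Clearance is held; a current Schedule 1 Certificate is held; the prepared meals are home-kitchen produced. However, paragraphs (h)–(i) must be considered: (h) operates against (d): the coverage ratio is 24%, under the 27% limit. (i), which would lift (h), is not triggered — the prepared meals contain no meat or seafood. So (d) is unavailable.
Exception (e)'s conditions are all satisfied: the number of selling days per month is 6, below the 7 limit; a Cottage Food Declaration is on file; an ingredient notice is displayed. However, paragraphs (j)–(o) must be considered: (j) operates against (e): assessed value is $179,500, less than the $210,000 limit. (k) applies (the reportable unit count is 8, under the 9 limit), but is displaced by (l): (l) operates against (k): a current General Registration is held. (m) would limit (l) — a current Class B Approval is held — but (n) sets (m) aside: (n) is engaged — the baseline figure is 46, less than the 51 limit. (o), which would lift (n), does not operate here — no current Provisional Declaration is held. (e) is therefore removed.
None of the exceptions is available; § 39 applies in full.

Yes — Elif must hold a vendor licence.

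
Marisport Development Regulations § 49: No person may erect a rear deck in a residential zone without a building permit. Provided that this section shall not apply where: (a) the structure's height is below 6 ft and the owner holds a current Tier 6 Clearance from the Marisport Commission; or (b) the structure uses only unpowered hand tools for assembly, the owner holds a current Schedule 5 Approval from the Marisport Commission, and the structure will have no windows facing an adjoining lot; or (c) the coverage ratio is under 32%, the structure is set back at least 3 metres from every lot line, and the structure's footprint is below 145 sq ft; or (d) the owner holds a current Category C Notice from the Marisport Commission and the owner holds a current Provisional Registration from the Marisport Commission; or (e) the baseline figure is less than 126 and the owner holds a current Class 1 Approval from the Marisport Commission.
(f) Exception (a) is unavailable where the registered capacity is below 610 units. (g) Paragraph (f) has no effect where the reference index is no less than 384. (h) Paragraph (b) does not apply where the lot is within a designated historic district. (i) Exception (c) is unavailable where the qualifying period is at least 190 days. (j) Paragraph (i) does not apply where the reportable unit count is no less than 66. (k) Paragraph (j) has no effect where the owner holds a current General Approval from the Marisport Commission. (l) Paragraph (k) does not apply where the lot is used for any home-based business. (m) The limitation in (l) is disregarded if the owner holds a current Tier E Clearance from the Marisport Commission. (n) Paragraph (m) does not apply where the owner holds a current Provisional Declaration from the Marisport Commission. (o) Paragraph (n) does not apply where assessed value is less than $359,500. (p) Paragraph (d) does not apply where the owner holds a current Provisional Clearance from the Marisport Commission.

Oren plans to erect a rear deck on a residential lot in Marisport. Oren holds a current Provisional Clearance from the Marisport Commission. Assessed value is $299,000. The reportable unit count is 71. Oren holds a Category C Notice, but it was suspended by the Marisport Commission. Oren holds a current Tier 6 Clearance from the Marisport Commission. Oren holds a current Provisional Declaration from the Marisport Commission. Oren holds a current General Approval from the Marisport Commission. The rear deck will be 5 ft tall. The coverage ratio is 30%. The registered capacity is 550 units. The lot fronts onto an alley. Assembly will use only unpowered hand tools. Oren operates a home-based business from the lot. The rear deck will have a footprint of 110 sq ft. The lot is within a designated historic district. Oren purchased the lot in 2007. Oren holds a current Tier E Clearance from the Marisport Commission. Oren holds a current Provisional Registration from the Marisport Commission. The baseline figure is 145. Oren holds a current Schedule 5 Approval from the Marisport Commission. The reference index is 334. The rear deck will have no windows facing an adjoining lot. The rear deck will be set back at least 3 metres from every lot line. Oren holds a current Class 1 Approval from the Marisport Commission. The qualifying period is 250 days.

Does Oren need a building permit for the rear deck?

All of (a)'s requirements are met (the structure's height is 5 ft, below the 6 ft limit; a current Tier 6 Clearance is held). However, paragraphs (f)–(g) must be considered: (f) operates against (a): the registered capacity is 550 units, below the 610 units limit. (g), which would lift (f), is inapplicable — the reference index is 334, short of 384. Exception (a) does not apply.
Exception (b): assembly uses only hand tools; a current Schedule 5 Approval is held; no windows face an adjoining lot — every condition holds. But: (h) is triggered — the lot is in a historic district. (b) is therefore removed.
Exception (c)'s conditions are all satisfied: the coverage ratio is 30%, under the 32% limit; the setback is at least 3 m on every side; the structure's footprint is 110 sq ft, below the 145 sq ft limit. But applying paragraphs (i)–(o): (i) operates against (c): the qualifying period is 250 days, meeting the 190 days threshold. (j) operates (the reportable unit count is 71, meeting the 66 threshold), but is set aside by (k): (k) operates — a current General Approval is held. (l) would limit (k) — a home-based business operates on the lot — but (m) sets (l) aside: (m) operates against (l): a current Tier E Clearance is held. (n) would limit (m) — a current Provisional Declaration is held — but (o) sets (n) aside: (o) is triggered — assessed value is $299,000, less than the $359,500 limit. Exception (c) does not apply.
Exception (d) fails — no current Category C Notice is held.
Exception (e) requires that the baseline figure is less than 126; but the baseline figure is 145, not less than 126, so (e) is unavailable.
No exception is made out. Oren falls within the general rule.

Yes — Oren must obtain a building permit.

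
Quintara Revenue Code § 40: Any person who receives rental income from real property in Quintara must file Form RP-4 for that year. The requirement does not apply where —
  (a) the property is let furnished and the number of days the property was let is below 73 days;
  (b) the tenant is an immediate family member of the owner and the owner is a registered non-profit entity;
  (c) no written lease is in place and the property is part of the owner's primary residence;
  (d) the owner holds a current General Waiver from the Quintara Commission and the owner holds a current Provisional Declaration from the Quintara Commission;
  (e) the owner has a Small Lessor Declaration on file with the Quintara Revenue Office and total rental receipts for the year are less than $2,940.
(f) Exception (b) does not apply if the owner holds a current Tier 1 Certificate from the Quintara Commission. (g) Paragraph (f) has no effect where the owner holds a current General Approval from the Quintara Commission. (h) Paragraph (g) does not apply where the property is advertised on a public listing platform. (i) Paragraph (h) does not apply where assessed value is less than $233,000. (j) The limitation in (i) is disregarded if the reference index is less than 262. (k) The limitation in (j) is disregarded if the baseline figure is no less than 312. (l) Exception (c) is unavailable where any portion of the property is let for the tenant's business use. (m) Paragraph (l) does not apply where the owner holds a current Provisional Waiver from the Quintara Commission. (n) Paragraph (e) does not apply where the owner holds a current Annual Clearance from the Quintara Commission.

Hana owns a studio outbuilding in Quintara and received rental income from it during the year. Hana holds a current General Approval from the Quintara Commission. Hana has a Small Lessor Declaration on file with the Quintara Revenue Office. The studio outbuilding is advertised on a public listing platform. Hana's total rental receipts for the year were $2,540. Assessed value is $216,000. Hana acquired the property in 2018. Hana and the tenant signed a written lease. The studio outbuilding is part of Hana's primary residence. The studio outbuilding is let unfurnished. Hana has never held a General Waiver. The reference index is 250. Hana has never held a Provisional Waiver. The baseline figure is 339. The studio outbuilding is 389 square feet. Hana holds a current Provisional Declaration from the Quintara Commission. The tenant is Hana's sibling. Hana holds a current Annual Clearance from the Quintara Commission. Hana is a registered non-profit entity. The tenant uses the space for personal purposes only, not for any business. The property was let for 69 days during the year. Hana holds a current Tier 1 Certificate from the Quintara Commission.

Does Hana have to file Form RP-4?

No — exception (b) applies; Hana is not required to file Form RP-4.

Exception (a) fails — the property is let unfurnished.
Exception (b) is satisfied on its face — the tenant is an immediate family member; Hana is a registered non-profit. Under paragraphs (f)–(k): (f) would limit (b) — a current Tier 1 Certificate is held — but (g) sets (f) aside: (g) operates against (f): a current General Approval is held. (h) would limit (g) — the property is publicly advertised — but (i) sets (h) aside: (i) is engaged — assessed value is $216,000, less than the $233,000 limit. (j) would limit (i) — the reference index is 250, less than the 262 limit — but (k) sets (j) aside: (k) operates against (j): the baseline figure is 339, meeting the 312 threshold. (b) remains available.
Exception (c) fails — a written lease is in place.
Exception (d) fails — no current General Waiver is held.
All of (e)'s requirements are met (a Small Lessor Declaration is on file; total rental receipts for the year are $2,540, less than the $2,940 limit). Turning to paragraph (n): (n) operates — a current Annual Clearance is held. Exception (e) does not apply.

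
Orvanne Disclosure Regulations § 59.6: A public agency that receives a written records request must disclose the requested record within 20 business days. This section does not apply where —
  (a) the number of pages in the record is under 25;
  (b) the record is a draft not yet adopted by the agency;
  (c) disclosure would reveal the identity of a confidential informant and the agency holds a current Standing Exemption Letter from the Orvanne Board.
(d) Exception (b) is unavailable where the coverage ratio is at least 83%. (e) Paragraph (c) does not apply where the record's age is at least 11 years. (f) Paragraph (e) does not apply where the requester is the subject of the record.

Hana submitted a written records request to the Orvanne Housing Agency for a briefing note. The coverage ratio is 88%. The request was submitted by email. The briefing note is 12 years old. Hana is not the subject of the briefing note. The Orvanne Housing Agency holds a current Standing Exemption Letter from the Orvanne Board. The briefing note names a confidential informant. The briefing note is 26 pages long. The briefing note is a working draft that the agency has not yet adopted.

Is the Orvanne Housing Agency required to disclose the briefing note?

Yes — the Orvanne Housing Agency must disclose the briefing note.

Exception (a) requires that the number of pages in the record is under 25; but the number of pages in the record is 26, not under 25, so (a) is unavailable.
Exception (b)'s conditions are all satisfied: the briefing note is an unadopted draft. However, paragraph (d) must be considered: (d) operates against (b): the coverage ratio is 88%, meeting the 83% threshold. Exception (b) does not apply.
Exception (c) is satisfied on its face — the briefing note names a confidential informant; a current Standing Exemption Letter is held. Turning to paragraphs (e)–(f): (e) operates against (c): the record's age is 12 years, meeting the 11 years threshold. (f) is not triggered (Hana is not the subject of the briefing note), so (e) stands. So (c) is unavailable.
No exception displaces § 59.6.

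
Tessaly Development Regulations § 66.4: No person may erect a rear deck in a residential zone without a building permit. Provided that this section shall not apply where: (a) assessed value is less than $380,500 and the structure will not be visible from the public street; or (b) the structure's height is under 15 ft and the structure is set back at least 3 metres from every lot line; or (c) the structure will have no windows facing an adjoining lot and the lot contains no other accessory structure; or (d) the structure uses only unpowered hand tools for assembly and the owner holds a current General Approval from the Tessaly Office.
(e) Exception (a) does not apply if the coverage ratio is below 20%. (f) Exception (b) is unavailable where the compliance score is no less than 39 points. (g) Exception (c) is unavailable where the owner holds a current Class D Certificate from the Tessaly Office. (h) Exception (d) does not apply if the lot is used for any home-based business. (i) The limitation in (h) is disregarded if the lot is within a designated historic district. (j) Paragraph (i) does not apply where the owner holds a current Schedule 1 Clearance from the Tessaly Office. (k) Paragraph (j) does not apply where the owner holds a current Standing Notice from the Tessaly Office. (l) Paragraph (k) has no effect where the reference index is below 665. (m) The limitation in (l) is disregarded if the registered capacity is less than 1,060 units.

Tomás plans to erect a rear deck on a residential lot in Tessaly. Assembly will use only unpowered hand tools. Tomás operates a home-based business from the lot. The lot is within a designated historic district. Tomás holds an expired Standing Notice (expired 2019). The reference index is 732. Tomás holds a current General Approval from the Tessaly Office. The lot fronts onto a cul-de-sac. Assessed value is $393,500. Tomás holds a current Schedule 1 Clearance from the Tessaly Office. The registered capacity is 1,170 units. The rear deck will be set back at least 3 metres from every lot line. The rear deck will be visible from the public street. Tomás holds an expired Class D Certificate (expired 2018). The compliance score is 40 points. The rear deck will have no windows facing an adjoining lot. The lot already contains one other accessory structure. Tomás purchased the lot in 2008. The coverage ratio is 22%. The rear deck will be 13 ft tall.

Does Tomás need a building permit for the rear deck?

Exception (a) does not apply: assessed value is $393,500, not less than $380,500.
Exception (b)'s conditions are all satisfied: the structure's height is 13 ft, under the 15 ft limit; the setback is at least 3 m on every side. Turning to paragraph (f): (f) operates against (b): the compliance score is 40 points, meeting the 39 points threshold. (b) is therefore removed.
Exception (c) does not apply: the lot already has another accessory structure.
Exception (d)'s conditions are all satisfied: assembly uses only hand tools; a current General Approval is held. However, paragraphs (h)–(m) must be considered: (h) operates against (d): a home-based business operates on the lot. (i) would limit (h) — the lot is in a historic district — but (j) sets (i) aside: (j) is triggered — a current Schedule 1 Clearance is held. (k) is not triggered (no current Standing Notice is held), so (j) stands. Exception (d) does not apply.
Every exception is unavailable, so the rule governs.

Yes — Tomás must obtain a building permit.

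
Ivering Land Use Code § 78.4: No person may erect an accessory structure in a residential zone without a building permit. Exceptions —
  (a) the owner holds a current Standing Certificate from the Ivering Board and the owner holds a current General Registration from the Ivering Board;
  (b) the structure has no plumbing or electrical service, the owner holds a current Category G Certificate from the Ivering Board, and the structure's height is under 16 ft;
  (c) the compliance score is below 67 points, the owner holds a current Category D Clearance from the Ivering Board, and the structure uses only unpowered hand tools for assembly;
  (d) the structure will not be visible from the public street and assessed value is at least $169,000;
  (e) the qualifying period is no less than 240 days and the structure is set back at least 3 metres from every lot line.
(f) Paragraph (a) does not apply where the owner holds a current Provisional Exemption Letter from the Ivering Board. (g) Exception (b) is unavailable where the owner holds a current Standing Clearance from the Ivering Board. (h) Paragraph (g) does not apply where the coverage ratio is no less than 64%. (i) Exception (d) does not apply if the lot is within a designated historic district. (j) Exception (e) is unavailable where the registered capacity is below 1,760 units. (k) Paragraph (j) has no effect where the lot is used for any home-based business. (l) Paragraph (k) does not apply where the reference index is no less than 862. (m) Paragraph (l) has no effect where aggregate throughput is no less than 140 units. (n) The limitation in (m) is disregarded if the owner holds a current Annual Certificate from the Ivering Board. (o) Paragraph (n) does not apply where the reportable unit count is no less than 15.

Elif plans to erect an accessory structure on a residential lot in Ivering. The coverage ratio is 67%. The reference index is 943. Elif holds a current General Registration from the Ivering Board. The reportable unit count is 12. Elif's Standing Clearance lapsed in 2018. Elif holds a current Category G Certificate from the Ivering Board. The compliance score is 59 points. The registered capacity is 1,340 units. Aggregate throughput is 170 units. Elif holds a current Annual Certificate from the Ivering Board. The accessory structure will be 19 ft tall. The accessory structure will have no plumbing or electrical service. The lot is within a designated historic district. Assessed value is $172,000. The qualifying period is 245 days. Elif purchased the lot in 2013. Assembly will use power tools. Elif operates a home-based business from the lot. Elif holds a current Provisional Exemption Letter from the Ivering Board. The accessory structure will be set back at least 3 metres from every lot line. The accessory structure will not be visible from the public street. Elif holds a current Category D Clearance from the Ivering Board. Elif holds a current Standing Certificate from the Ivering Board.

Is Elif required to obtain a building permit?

Yes — Elif must obtain a building permit.

Exception (a) is satisfied on its face — a current Standing Certificate is held; a current General Registration is held. But: (f) operates against (a): a current Provisional Exemption Letter is held. (a) is therefore removed.
Exception (b) requires that the structure's height is under 16 ft; but the structure's height is 19 ft, not under 16 ft, so (b) is unavailable.
Exception (c) does not apply: assembly uses power tools.
Exception (d) is satisfied on its face — the structure will not be visible from the street; assessed value is $172,000, meeting the $169,000 threshold. Turning to paragraph (i): (i) applies — the lot is in a historic district. So (d) is unavailable.
Exception (e)'s conditions are all satisfied: the qualifying period is 245 days, meeting the 240 days threshold; the setback is at least 3 m on every side. Turning to paragraphs (j)–(o): (j) operates against (e): the registered capacity is 1,340 units, below the 1,760 units limit. (k) operates (a home-based business operates on the lot), but is set aside by (l): (l) is triggered — the reference index is 943, meeting the 862 threshold. (m) operates (aggregate throughput is 170 units, meeting the 140 units threshold), but is overridden by (n): (n) operates against (m): a current Annual Certificate is held. (o) is inapplicable (the reportable unit count is 12, short of 15), so (n) stands. So (e) is unavailable.
Every exception is unavailable, so the rule governs.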